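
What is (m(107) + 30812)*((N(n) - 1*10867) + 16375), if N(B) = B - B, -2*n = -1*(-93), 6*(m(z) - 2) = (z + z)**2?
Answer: 211764240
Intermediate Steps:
m(z) = 2 + 2*z**2/3 (m(z) = 2 + (z + z)**2/6 = 2 + (2*z)**2/6 = 2 + (4*z**2)/6 = 2 + 2*z**2/3)
n = -93/2 (n = -(-1)*(-93)/2 = -1/2*93 = -93/2 ≈ -46.500)
N(B) = 0
(m(107) + 30812)*((N(n) - 1*10867) + 16375) = ((2 + (2/3)*107**2) + 30812)*((0 - 1*10867) + 16375) = ((2 + (2/3)*11449) + 30812)*((0 - 10867) + 16375) = ((2 + 22898/3) + 30812)*(-10867 + 16375) = (22904/3 + 30812)*5508 = (115340/3)*5508 = 211764240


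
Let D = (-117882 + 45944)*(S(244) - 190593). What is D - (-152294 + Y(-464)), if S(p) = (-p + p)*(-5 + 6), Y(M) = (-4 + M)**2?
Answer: 13710812504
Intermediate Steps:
S(p) = 0 (S(p) = 0*1 = 0)
D = 13710879234 (D = (-117882 + 45944)*(0 - 190593) = -71938*(-190593) = 13710879234)
D - (-152294 + Y(-464)) = 13710879234 - (-152294 + (-4 - 464)**2) = 13710879234 - (-152294 + (-468)**2) = 13710879234 - (-152294 + 219024) = 13710879234 - 1*66730 = 13710879234 - 66730 = 13710812504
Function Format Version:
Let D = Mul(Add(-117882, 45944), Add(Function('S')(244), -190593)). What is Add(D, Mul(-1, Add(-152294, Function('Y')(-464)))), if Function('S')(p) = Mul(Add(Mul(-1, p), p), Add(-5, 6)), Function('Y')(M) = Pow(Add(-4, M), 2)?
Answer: 13710812504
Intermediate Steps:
Function('S')(p) = 0 (Function('S')(p) = Mul(0, 1) = 0)
D = 13710879234 (D = Mul(Add(-117882, 45944), Add(0, -190593)) = Mul(-71938, -190593) = 13710879234)
Add(D, Mul(-1, Add(-152294, Function('Y')(-464)))) = Add(13710879234, Mul(-1, Add(-152294, Pow(Add(-4, -464), 2)))) = Add(13710879234, Mul(-1, Add(-152294, Pow(-468, 2)))) = Add(13710879234, Mul(-1, Add(-152294, 219024))) = Add(13710879234, Mul(-1, 66730)) = Add(13710879234, -66730) = 13710812504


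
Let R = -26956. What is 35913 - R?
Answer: 62869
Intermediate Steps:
35913 - R = 35913 - 1*(-26956) = 35913 + 26956 = 62869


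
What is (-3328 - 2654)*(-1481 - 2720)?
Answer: 25130382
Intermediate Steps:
(-3328 - 2654)*(-1481 - 2720) = -5982*(-4201) = 25130382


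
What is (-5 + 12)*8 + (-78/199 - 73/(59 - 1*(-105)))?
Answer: 1800297/32636 ≈ 55.163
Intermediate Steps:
(-5 + 12)*8 + (-78/199 - 73/(59 - 1*(-105))) = 7*8 + (-78*1/199 - 73/(59 + 105)) = 56 + (-78/199 - 73/164) = 56 - 27319/32636 = 1800297/32636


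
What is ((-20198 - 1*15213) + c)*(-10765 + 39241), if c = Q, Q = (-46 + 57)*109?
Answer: -974220912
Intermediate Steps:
Q = 1199 (Q = 11*109 = 1199)
c = 1199
((-20198 - 1*15213) + c)*(-10765 + 39241) = ((-20198 - 1*15213) + 1199)*(-10765 + 39241) = ((-20198 - 15213) + 1199)*28476 = (-35411 + 1199)*28476 = -34212*28476 = -974220912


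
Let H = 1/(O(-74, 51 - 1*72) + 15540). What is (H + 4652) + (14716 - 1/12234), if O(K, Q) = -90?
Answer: 305070693932/15751275 ≈ 19368.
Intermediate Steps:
H = 1/15450 (H = 1/(-90 + 15540) = 1/15450 ≈ 6.4725e-5)
(H + 4652) + (14716 - 1/12234) = (1/15450 + 4652) + (14716 - 1/12234) = 71873401/15450 + (14716 - 1*1/12234) = 71873401/15450 + (14716 - 1/12234) = 71873401/15450 + 180035543/12234 = 305070693932/15751275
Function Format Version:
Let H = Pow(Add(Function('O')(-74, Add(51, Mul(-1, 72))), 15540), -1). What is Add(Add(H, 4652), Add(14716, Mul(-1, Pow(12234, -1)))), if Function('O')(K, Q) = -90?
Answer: Rational(305070693932, 15751275) ≈ 19368.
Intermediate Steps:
H = Rational(1, 15450) (H = Pow(Add(-90, 15540), -1) = Pow(15450, -1) = Rational(1, 15450) ≈ 6.4725e-5)
Add(Add(H, 4652), Add(14716, Mul(-1, Pow(12234, -1)))) = Add(Add(Rational(1, 15450), 4652), Add(14716, Mul(-1, Pow(12234, -1)))) = Add(Rational(71873401, 15450), Add(14716, Mul(-1, Rational(1, 12234)))) = Add(Rational(71873401, 15450), Add(14716, Rational(-1, 12234))) = Add(Rational(71873401, 15450), Rational(180035543, 12234)) = Rational(305070693932, 15751275)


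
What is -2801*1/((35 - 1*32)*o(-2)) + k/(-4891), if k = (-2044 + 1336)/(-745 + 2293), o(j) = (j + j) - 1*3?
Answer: 589087126/4416573 ≈ 133.38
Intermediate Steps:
o(j) = -3 + 2*j (o(j) = 2*j - 3 = -3 + 2*j)
k = -59/129 (k = -708/1548 = -708*1/1548 = -59/129 ≈ -0.45736)
-2801*1/((35 - 1*32)*o(-2)) + k/(-4891) = -2801*1/((-3 + 2*(-2))*(35 - 1*32)) - 59/129/(-4891) = -2801*1/((-3 - 4)*(35 - 32)) - 59/129*(-1/4891) = -2801/((-7*3)) + 59/630939 = -2801/(-21) + 59/630939 = -2801*(-1/21) + 59/630939 = 2801/21 + 59/630939 = 589087126/4416573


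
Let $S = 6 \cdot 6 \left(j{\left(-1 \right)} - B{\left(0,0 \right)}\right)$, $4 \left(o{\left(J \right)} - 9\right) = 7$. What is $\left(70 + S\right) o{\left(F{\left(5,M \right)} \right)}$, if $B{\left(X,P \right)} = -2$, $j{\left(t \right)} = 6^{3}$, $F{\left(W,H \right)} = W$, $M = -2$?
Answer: $\frac{170237}{2} \approx 85119.0$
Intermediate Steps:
$j{\left(t \right)} = 216$
$o{\left(J \right)} = \frac{43}{4}$ ($o{\left(J \right)} = 9 + \frac{1}{4} \cdot 7 = 9 + \frac{7}{4} = \frac{43}{4}$)
$S = 7848$ ($S = 6 \cdot 6 \left(216 - -2\right) = 36 \left(216 + 2\right) = 36 \cdot 218 = 7848$)
$\left(70 + S\right) o{\left(F{\left(5,M \right)} \right)} = \left(70 + 7848\right) \frac{43}{4} = 7918 \cdot \frac{43}{4} = \frac{170237}{2}$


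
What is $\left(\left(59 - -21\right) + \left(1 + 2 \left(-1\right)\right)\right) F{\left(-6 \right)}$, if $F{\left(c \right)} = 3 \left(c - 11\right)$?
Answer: $-4029$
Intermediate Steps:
$F{\left(c \right)} = -33 + 3 c$ ($F{\left(c \right)} = 3 \left(-11 + c\right) = -33 + 3 c$)
$\left(\left(59 - -21\right) + \left(1 + 2 \left(-1\right)\right)\right) F{\left(-6 \right)} = \left(\left(59 - -21\right) + \left(1 + 2 \left(-1\right)\right)\right) \left(-33 + 3 \left(-6\right)\right) = \left(\left(59 + 21\right) + \left(1 - 2\right)\right) \left(-33 - 18\right) = \left(80 - 1\right) \left(-51\right) = 79 \left(-51\right) = -4029$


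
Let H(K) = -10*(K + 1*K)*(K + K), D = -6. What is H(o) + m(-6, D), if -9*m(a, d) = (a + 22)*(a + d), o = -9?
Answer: -9656/3 ≈ -3218.7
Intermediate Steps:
H(K) = -40*K**2 (H(K) = -10*(K + K)*2*K = -10*2*K*2*K = -40*K**2)
m(a, d) = -(22 + a)*(a + d)/9 (m(a, d) = -(a + 22)*(a + d)/9 = -(22 + a)*(a + d)/9)
H(o) + m(-6, D) = -40*(-9)**2 + (-22/9*(-6) - 22/9*(-6) - 1/9*(-6)**2 - 1/9*(-6)*(-6)) = -40*81 + (44/3 + 44/3 - 1/9*36 - 4) = -3240 + (44/3 + 44/3 - 4 - 4) = -3240 + 64/3 = -9656/3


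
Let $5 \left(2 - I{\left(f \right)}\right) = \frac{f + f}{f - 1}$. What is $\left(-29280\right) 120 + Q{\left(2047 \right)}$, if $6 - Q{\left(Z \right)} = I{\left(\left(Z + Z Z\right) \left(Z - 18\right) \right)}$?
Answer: $- \frac{149434756713340692}{42530437115} \approx -3.5136 \cdot 10^{6}$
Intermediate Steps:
$I{\left(f \right)} = 2 - \frac{2 f}{5 \left(-1 + f\right)}$ ($I{\left(f \right)} = 2 - \frac{\left(f + f\right) \frac{1}{f - 1}}{5} = 2 - \frac{2 f \frac{1}{-1 + f}}{5} = 2 - \frac{2 f}{5 \left(-1 + f\right)}$)
$Q{\left(Z \right)} = 6 - \frac{2 \left(-5 + 4 \left(-18 + Z\right) \left(Z + Z^{2}\right)\right)}{5 \left(-1 + \left(-18 + Z\right) \left(Z + Z^{2}\right)\right)}$ ($Q{\left(Z \right)} = 6 - \frac{2 \left(-5 + 4 \left(Z + Z Z\right) \left(Z - 18\right)\right)}{5 \left(-1 + \left(Z + Z Z\right) \left(Z - 18\right)\right)} = 6 - \frac{2 \left(-5 + 4 \left(Z + Z^{2}\right) \left(-18 + Z\right)\right)}{5 \left(-1 + \left(Z + Z^{2}\right) \left(-18 + Z\right)\right)} = 6 - \frac{2 \left(-5 + 4 \left(-18 + Z\right) \left(Z + Z^{2}\right)\right)}{5 \left(-1 + \left(-18 + Z\right) \left(Z + Z^{2}\right)\right)}$)
$\left(-29280\right) 120 + Q{\left(2047 \right)} = \left(-29280\right) 120 + \frac{2 \left(10 + 11 \cdot 2047 \left(18 - 2047^{2} + 17 \cdot 2047\right)\right)}{5 \left(1 + 2047 \left(18 - 2047^{2} + 17 \cdot 2047\right)\right)} = -3513600 + \frac{2 \left(10 + 11 \cdot 2047 \left(18 - 4190209 + 34799\right)\right)}{5 \left(1 + 2047 \left(18 - 4190209 + 34799\right)\right)} = -3513600 + \frac{2 \left(10 + 11 \cdot 2047 \left(-4155392\right)\right)}{5 \left(1 + 2047 \left(-4155392\right)\right)} = -3513600 + \frac{2 \left(10 - 93566961664\right)}{5 \left(1 - 8506087424\right)} = -3513600 + \frac{2}{5} \frac{1}{-8506087423} \left(-93566961654\right) = -3513600 + \frac{2}{5} \left(- \frac{1}{8506087423}\right) \left(-93566961654\right) = -3513600 + \frac{187133923308}{42530437115} = - \frac{149434756713340692}{42530437115}$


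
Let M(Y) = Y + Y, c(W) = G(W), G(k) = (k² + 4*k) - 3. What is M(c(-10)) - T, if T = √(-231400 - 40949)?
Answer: 114 - 3*I*√30261 ≈ 114.0 - 521.87*I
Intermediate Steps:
G(k) = -3 + k² + 4*k
c(W) = -3 + W² + 4*W
T = 3*I*√30261 (T = √(-272349) = 3*I*√30261 ≈ 521.87*I)
M(Y) = 2*Y
M(c(-10)) - T = 2*(-3 + (-10)² + 4*(-10)) - 3*I*√30261 = 2*(-3 + 100 - 40) - 3*I*√30261 = 2*57 - 3*I*√30261 = 114 - 3*I*√30261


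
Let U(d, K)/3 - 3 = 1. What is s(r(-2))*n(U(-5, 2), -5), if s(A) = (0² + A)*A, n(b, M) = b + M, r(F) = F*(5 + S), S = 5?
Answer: 2800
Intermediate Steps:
U(d, K) = 12 (U(d, K) = 9 + 3*1 = 9 + 3 = 12)
r(F) = 10*F (r(F) = F*(5 + 5) = F*10 = 10*F)
n(b, M) = M + b
s(A) = A² (s(A) = (0 + A)*A = A*A = A²)
s(r(-2))*n(U(-5, 2), -5) = (10*(-2))²*(-5 + 12) = (-20)²*7 = 400*7 = 2800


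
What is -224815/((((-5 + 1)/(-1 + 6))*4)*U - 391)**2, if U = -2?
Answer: -5620375/3697929 ≈ -1.5199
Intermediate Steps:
-224815/((((-5 + 1)/(-1 + 6))*4)*U - 391)**2 = -224815/((((-5 + 1)/(-1 + 6))*4)*(-2) - 391)**2 = -224815/((-4/5*4)*(-2) - 391)**2 = -224815/((-4*1/5*4)*(-2) - 391)**2 = -224815/(-4/5*4*(-2) - 391)**2 = -224815/(-16/5*(-2) - 391)**2 = -224815/(32/5 - 391)**2 = -224815/((-1923/5)**2) = -224815/3697929/25 = -224815*25/3697929 = -5620375/3697929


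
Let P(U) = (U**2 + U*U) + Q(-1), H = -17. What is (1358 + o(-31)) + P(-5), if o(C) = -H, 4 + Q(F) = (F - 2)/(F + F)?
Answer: 2845/2 ≈ 1422.5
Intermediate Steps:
Q(F) = -4 + (-2 + F)/(2*F) (Q(F) = -4 + (F - 2)/(F + F) = -4 + (-2 + F)/((2*F)) = -4 + (-2 + F)*(1/(2*F)) = -4 + (-2 + F)/(2*F))
o(C) = 17 (o(C) = -1*(-17) = 17)
P(U) = -5/2 + 2*U**2 (P(U) = (U**2 + U*U) + (-7/2 - 1/(-1)) = (U**2 + U**2) + (-7/2 - 1*(-1)) = 2*U**2 + (-7/2 + 1) = 2*U**2 - 5/2 = -5/2 + 2*U**2)
(1358 + o(-31)) + P(-5) = (1358 + 17) + (-5/2 + 2*(-5)**2) = 1375 + (-5/2 + 2*25) = 1375 + (-5/2 + 50) = 1375 + 95/2 = 2845/2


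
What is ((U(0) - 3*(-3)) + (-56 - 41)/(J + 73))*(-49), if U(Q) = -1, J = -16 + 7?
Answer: -20335/64 ≈ -317.73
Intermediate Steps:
J = -9
((U(0) - 3*(-3)) + (-56 - 41)/(J + 73))*(-49) = ((-1 - 3*(-3)) + (-56 - 41)/(-9 + 73))*(-49) = ((-1 + 9) - 97/64)*(-49) = (8 - 97*1/64)*(-49) = (8 - 97/64)*(-49) = (415/64)*(-49) = -20335/64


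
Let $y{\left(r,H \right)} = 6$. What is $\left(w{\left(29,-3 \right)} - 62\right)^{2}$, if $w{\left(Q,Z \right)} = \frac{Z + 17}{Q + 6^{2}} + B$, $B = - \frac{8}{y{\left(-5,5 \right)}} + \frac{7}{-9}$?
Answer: $\frac{1397189641}{342225} \approx 4082.7$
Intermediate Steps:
$B = - \frac{19}{9}$ ($B = - \frac{8}{6} + \frac{7}{-9} = \left(-8\right) \frac{1}{6} + 7 \left(- \frac{1}{9}\right) = - \frac{4}{3} - \frac{7}{9} = - \frac{19}{9} \approx -2.1111$)
$w{\left(Q,Z \right)} = - \frac{19}{9} + \frac{17 + Z}{36 + Q}$ ($w{\left(Q,Z \right)} = \frac{Z + 17}{Q + 6^{2}} - \frac{19}{9} = \frac{17 + Z}{Q + 36} - \frac{19}{9} = \frac{17 + Z}{36 + Q} - \frac{19}{9} = - \frac{19}{9} + \frac{17 + Z}{36 + Q}$)
$\left(w{\left(29,-3 \right)} - 62\right)^{2} = \left(\frac{-59 - 3 - \frac{551}{9}}{36 + 29} - 62\right)^{2} = \left(\frac{-59 - 3 - \frac{551}{9}}{65} - 62\right)^{2} = \left(\frac{1}{65} \left(- \frac{1109}{9}\right) - 62\right)^{2} = \left(- \frac{1109}{585} - 62\right)^{2} = \left(- \frac{37379}{585}\right)^{2} = \frac{1397189641}{342225}$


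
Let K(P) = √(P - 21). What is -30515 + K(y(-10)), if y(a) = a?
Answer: -30515 + I*√31 ≈ -30515.0 + 5.5678*I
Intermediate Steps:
K(P) = √(-21 + P)
-30515 + K(y(-10)) = -30515 + √(-21 - 10) = -30515 + √(-31) = -30515 + I*√31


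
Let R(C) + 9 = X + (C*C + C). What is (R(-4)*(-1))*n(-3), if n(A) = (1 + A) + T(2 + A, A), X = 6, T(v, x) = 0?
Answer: 18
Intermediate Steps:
R(C) = -3 + C + C² (R(C) = -9 + (6 + (C*C + C)) = -9 + (6 + (C² + C)) = -9 + (6 + (C + C²)) = -9 + (6 + C + C²) = -3 + C + C²)
n(A) = 1 + A (n(A) = (1 + A) + 0 = 1 + A)
(R(-4)*(-1))*n(-3) = ((-3 - 4 + (-4)²)*(-1))*(1 - 3) = ((-3 - 4 + 16)*(-1))*(-2) = (9*(-1))*(-2) = -9*(-2) = 18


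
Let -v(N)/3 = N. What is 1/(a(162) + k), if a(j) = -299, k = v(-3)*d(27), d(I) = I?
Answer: -1/56 ≈ -0.017857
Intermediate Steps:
v(N) = -3*N
k = 243 (k = -3*(-3)*27 = 9*27 = 243)
1/(a(162) + k) = 1/(-299 + 243) = 1/(-56) = -1/56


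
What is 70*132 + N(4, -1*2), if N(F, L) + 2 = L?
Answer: 9236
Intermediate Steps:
N(F, L) = -2 + L
70*132 + N(4, -1*2) = 70*132 + (-2 - 1*2) = 9240 + (-2 - 2) = 9240 - 4 = 9236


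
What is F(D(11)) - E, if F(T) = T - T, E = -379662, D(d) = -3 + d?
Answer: 379662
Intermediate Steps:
F(T) = 0
F(D(11)) - E = 0 - 1*(-379662) = 0 + 379662 = 379662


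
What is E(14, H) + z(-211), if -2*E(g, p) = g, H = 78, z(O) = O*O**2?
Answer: -9393938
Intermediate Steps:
z(O) = O**3
E(g, p) = -g/2
E(14, H) + z(-211) = -1/2*14 + (-211)**3 = -7 - 9393931 = -9393938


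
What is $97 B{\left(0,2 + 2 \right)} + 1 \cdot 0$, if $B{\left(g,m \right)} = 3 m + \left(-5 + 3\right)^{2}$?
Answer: $1552$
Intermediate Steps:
$B{\left(g,m \right)} = 4 + 3 m$ ($B{\left(g,m \right)} = 3 m + \left(-2\right)^{2} = 3 m + 4 = 4 + 3 m$)
$97 B{\left(0,2 + 2 \right)} + 1 \cdot 0 = 97 \left(4 + 3 \left(2 + 2\right)\right) + 1 \cdot 0 = 97 \left(4 + 3 \cdot 4\right) + 0 = 97 \left(4 + 12\right) + 0 = 97 \cdot 16 + 0 = 1552 + 0 = 1552$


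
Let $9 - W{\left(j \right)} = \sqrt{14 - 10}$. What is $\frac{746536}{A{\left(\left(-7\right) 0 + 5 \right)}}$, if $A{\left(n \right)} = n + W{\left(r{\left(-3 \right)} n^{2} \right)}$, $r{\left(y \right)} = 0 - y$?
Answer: $\frac{186634}{3} \approx 62211.0$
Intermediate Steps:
$r{\left(y \right)} = - y$
$W{\left(j \right)} = 7$ ($W{\left(j \right)} = 9 - \sqrt{14 - 10} = 9 - \sqrt{4} = 9 - 2 = 7$)
$A{\left(n \right)} = 7 + n$ ($A{\left(n \right)} = n + 7 = 7 + n$)
$\frac{746536}{A{\left(\left(-7\right) 0 + 5 \right)}} = \frac{746536}{7 + \left(\left(-7\right) 0 + 5\right)} = \frac{746536}{7 + \left(0 + 5\right)} = \frac{746536}{7 + 5} = \frac{746536}{12} = 746536 \cdot \frac{1}{12} = \frac{186634}{3}$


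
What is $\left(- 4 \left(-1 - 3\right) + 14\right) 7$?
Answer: $210$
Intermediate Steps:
$\left(- 4 \left(-1 - 3\right) + 14\right) 7 = \left(\left(-4\right) \left(-4\right) + 14\right) 7 = \left(16 + 14\right) 7 = 30 \cdot 7 = 210$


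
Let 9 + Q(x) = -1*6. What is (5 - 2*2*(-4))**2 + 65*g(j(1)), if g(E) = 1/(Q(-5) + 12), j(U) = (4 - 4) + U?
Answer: 1258/3 ≈ 419.33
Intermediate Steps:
Q(x) = -15 (Q(x) = -9 - 1*6 = -9 - 6 = -15)
j(U) = U (j(U) = 0 + U = U)
g(E) = -1/3 (g(E) = 1/(-15 + 12) = 1/(-3) = -1/3)
(5 - 2*2*(-4))**2 + 65*g(j(1)) = (5 - 2*2*(-4))**2 + 65*(-1/3) = (5 - 4*(-4))**2 - 65/3 = (5 + 16)**2 - 65/3 = 21**2 - 65/3 = 441 - 65/3 = 1258/3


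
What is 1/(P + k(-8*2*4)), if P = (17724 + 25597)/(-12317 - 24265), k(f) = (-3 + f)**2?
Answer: 36582/164173277 ≈ 0.00022283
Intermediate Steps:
P = -43321/36582 (P = 43321/(-36582) = 43321*(-1/36582) = -43321/36582 ≈ -1.1842)
1/(P + k(-8*2*4)) = 1/(-43321/36582 + (-3 - 8*2*4)**2) = 1/(-43321/36582 + (-3 - 4*4*4)**2) = 1/(-43321/36582 + (-3 - 16*4)**2) = 1/(-43321/36582 + (-3 - 64)**2) = 1/(-43321/36582 + (-67)**2) = 1/(-43321/36582 + 4489) = 1/(164173277/36582) = 36582/164173277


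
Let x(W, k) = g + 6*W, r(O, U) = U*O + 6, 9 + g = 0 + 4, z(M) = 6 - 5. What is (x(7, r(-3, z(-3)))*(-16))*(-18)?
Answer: 10656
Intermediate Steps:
z(M) = 1
g = -5 (g = -9 + (0 + 4) = -9 + 4 = -5)
r(O, U) = 6 + O*U (r(O, U) = O*U + 6 = 6 + O*U)
x(W, k) = -5 + 6*W
(x(7, r(-3, z(-3)))*(-16))*(-18) = ((-5 + 6*7)*(-16))*(-18) = ((-5 + 42)*(-16))*(-18) = (37*(-16))*(-18) = -592*(-18) = 10656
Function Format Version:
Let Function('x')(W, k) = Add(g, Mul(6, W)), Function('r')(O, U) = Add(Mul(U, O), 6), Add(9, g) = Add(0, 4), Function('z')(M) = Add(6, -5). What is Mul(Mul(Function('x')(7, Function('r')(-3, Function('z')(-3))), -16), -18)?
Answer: 10656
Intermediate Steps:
Function('z')(M) = 1
g = -5 (g = Add(-9, Add(0, 4)) = Add(-9, 4) = -5)
Function('r')(O, U) = Add(6, Mul(O, U)) (Function('r')(O, U) = Add(Mul(O, U), 6) = Add(6, Mul(O, U)))
Function('x')(W, k) = Add(-5, Mul(6, W))
Mul(Mul(Function('x')(7, Function('r')(-3, Function('z')(-3))), -16), -18) = Mul(Mul(Add(-5, Mul(6, 7)), -16), -18) = Mul(Mul(Add(-5, 42), -16), -18) = Mul(Mul(37, -16), -18) = Mul(-592, -18) = 10656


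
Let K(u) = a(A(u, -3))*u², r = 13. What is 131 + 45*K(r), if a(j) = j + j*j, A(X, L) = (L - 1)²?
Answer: 2068691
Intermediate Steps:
A(X, L) = (-1 + L)²
a(j) = j + j²
K(u) = 272*u² (K(u) = ((-1 - 3)²*(1 + (-1 - 3)²))*u² = ((-4)²*(1 + (-4)²))*u² = (16*(1 + 16))*u² = (16*17)*u² = 272*u²)
131 + 45*K(r) = 131 + 45*(272*13²) = 131 + 45*(272*169) = 131 + 45*45968 = 131 + 2068560 = 2068691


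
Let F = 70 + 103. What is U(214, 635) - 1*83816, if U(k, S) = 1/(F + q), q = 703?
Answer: -73422815/876 ≈ -83816.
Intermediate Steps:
F = 173
U(k, S) = 1/876 (U(k, S) = 1/(173 + 703) = 1/876)
U(214, 635) - 1*83816 = 1/876 - 1*83816 = 1/876 - 83816 = -73422815/876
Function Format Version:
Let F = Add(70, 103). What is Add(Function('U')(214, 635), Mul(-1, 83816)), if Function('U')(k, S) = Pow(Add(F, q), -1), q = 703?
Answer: Rational(-73422815, 876) ≈ -83816.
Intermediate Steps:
F = 173
Function('U')(k, S) = Rational(1, 876) (Function('U')(k, S) = Pow(Add(173, 703), -1) = Pow(876, -1) = Rational(1, 876))
Add(Function('U')(214, 635), Mul(-1, 83816)) = Add(Rational(1, 876), Mul(-1, 83816)) = Add(Rational(1, 876), -83816) = Rational(-73422815, 876)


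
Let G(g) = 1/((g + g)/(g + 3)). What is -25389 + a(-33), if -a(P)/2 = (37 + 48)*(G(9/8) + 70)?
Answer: -112802/3 ≈ -37601.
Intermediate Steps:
G(g) = (3 + g)/(2*g) (G(g) = 1/((2*g)/(3 + g)) = 1/(2*g/(3 + g)) = (3 + g)/(2*g))
a(P) = -36635/3 (a(P) = -2*(37 + 48)*((3 + 9/8)/(2*((9/8))) + 70) = -170*((3 + 9*(⅛))/(2*((9*(⅛)))) + 70) = -170*((3 + 9/8)/(2*(9/8)) + 70) = -170*((½)*(8/9)*(33/8) + 70) = -170*(11/6 + 70) = -170*431/6 = -2*36635/6 = -36635/3)
-25389 + a(-33) = -25389 - 36635/3 = -112802/3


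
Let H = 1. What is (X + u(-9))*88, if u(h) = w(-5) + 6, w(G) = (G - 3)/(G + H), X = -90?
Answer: -7216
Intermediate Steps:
w(G) = (-3 + G)/(1 + G) (w(G) = (G - 3)/(G + 1) = (-3 + G)/(1 + G))
u(h) = 8 (u(h) = (-3 - 5)/(1 - 5) + 6 = -8/(-4) + 6 = -¼*(-8) + 6 = 2 + 6 = 8)
(X + u(-9))*88 = (-90 + 8)*88 = -82*88 = -7216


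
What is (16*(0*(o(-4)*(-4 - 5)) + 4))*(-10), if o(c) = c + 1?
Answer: -640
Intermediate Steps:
o(c) = 1 + c
(16*(0*(o(-4)*(-4 - 5)) + 4))*(-10) = (16*(0*((1 - 4)*(-4 - 5)) + 4))*(-10) = (16*(0*(-3*(-9)) + 4))*(-10) = (16*(0*27 + 4))*(-10) = (16*(0 + 4))*(-10) = (16*4)*(-10) = 64*(-10) = -640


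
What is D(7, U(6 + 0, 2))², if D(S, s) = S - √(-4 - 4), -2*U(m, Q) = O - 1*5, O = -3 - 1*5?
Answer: 41 - 28*I*√2 ≈ 41.0 - 39.598*I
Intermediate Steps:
O = -8 (O = -3 - 5 = -8)
U(m, Q) = 13/2 (U(m, Q) = -(-8 - 1*5)/2 = -(-8 - 5)/2 = -½*(-13) = 13/2)
D(S, s) = S - 2*I*√2 (D(S, s) = S - √(-8) = S - 2*I*√2)
D(7, U(6 + 0, 2))² = (7 - 2*I*√2)²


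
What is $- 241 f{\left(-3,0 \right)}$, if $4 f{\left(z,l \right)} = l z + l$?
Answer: $0$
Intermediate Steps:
$f{\left(z,l \right)} = \frac{l}{4} + \frac{l z}{4}$ ($f{\left(z,l \right)} = \frac{l z + l}{4} = \frac{l + l z}{4} = \frac{l}{4} + \frac{l z}{4}$)
$- 241 f{\left(-3,0 \right)} = - 241 \cdot \frac{1}{4} \cdot 0 \left(1 - 3\right) = - 241 \cdot \frac{1}{4} \cdot 0 \left(-2\right) = \left(-241\right) 0 = 0$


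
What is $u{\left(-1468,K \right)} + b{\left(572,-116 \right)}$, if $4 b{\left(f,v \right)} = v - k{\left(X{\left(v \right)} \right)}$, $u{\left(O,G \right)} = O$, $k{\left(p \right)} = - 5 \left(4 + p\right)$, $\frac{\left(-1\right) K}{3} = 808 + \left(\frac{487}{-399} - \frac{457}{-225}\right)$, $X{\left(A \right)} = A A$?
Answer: $15328$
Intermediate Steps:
$X{\left(A \right)} = A^{2}$
$K = - \frac{24203656}{9975}$ ($K = - 3 \left(808 + \left(\frac{487}{-399} - \frac{457}{-225}\right)\right) = - 3 \left(808 + \left(487 \left(- \frac{1}{399}\right) - - \frac{457}{225}\right)\right) = - 3 \left(808 + \left(- \frac{487}{399} + \frac{457}{225}\right)\right) = - 3 \left(808 + \frac{24256}{29925}\right) = \left(-3\right) \frac{24203656}{29925} = - \frac{24203656}{9975} \approx -2426.4$)
$k{\left(p \right)} = -20 - 5 p$
$b{\left(f,v \right)} = 5 + \frac{v}{4} + \frac{5 v^{2}}{4}$ ($b{\left(f,v \right)} = \frac{v - \left(-20 - 5 v^{2}\right)}{4} = \frac{v + \left(20 + 5 v^{2}\right)}{4} = \frac{20 + v + 5 v^{2}}{4} = 5 + \frac{v}{4} + \frac{5 v^{2}}{4}$)
$u{\left(-1468,K \right)} + b{\left(572,-116 \right)} = -1468 + \left(5 + \frac{1}{4} \left(-116\right) + \frac{5 \left(-116\right)^{2}}{4}\right) = -1468 + \left(5 - 29 + \frac{5}{4} \cdot 13456\right) = -1468 + \left(5 - 29 + 16820\right) = -1468 + 16796 = 15328$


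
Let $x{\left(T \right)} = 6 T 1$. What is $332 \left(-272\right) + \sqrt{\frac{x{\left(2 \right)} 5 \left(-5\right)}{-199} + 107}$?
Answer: $-90304 + \frac{\sqrt{4297007}}{199} \approx -90294.0$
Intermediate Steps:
$x{\left(T \right)} = 6 T$
$332 \left(-272\right) + \sqrt{\frac{x{\left(2 \right)} 5 \left(-5\right)}{-199} + 107} = 332 \left(-272\right) + \sqrt{\frac{6 \cdot 2 \cdot 5 \left(-5\right)}{-199} + 107} = -90304 + \sqrt{12 \cdot 5 \left(-5\right) \left(- \frac{1}{199}\right) + 107} = -90304 + \sqrt{60 \left(-5\right) \left(- \frac{1}{199}\right) + 107} = -90304 + \sqrt{\left(-300\right) \left(- \frac{1}{199}\right) + 107} = -90304 + \sqrt{\frac{300}{199} + 107} = -90304 + \sqrt{\frac{21593}{199}} = -90304 + \frac{\sqrt{4297007}}{199}$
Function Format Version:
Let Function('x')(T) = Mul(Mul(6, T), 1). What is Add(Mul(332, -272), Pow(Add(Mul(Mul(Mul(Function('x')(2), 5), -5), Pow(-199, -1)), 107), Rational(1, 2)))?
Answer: Add(-90304, Mul(Rational(1, 199), Pow(4297007, Rational(1, 2)))) ≈ -90294.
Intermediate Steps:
Function('x')(T) = Mul(6, T)
Add(Mul(332, -272), Pow(Add(Mul(Mul(Mul(Function('x')(2), 5), -5), Pow(-199, -1)), 107), Rational(1, 2))) = Add(Mul(332, -272), Pow(Add(Mul(Mul(Mul(Mul(6, 2), 5), -5), Pow(-199, -1)), 107), Rational(1, 2))) = Add(-90304, Pow(Add(Mul(Mul(Mul(12, 5), -5), Rational(-1, 199)), 107), Rational(1, 2))) = Add(-90304, Pow(Add(Mul(Mul(60, -5), Rational(-1, 199)), 107), Rational(1, 2))) = Add(-90304, Pow(Add(Mul(-300, Rational(-1, 199)), 107), Rational(1, 2))) = Add(-90304, Pow(Add(Rational(300, 199), 107), Rational(1, 2))) = Add(-90304, Pow(Rational(21593, 199), Rational(1, 2))) = Add(-90304, Mul(Rational(1, 199), Pow(4297007, Rational(1, 2))))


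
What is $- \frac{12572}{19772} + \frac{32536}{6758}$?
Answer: $\frac{69792527}{16702397} \approx 4.1786$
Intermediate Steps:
$- \frac{12572}{19772} + \frac{32536}{6758} = \left(-12572\right) \frac{1}{19772} + 32536 \cdot \frac{1}{6758} = - \frac{3143}{4943} + \frac{16268}{3379} = \frac{69792527}{16702397}$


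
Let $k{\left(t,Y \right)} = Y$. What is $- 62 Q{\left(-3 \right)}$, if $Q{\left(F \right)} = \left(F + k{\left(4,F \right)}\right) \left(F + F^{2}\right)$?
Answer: $2232$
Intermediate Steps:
$Q{\left(F \right)} = 2 F \left(F + F^{2}\right)$ ($Q{\left(F \right)} = \left(F + F\right) \left(F + F^{2}\right) = 2 F \left(F + F^{2}\right)$)
$- 62 Q{\left(-3 \right)} = - 62 \cdot 2 \left(-3\right)^{2} \left(1 - 3\right) = - 62 \cdot 2 \cdot 9 \left(-2\right) = \left(-62\right) \left(-36\right) = 2232$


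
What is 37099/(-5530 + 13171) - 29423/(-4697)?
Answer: 399075146/35889777 ≈ 11.119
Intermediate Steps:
37099/(-5530 + 13171) - 29423/(-4697) = 37099/7641 - 29423*(-1/4697) = 37099*(1/7641) + 29423/4697 = 37099/7641 + 29423/4697 = 399075146/35889777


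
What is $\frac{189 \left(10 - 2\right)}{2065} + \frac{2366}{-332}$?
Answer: $- \frac{313129}{48970} \approx -6.3943$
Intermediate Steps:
$\frac{189 \left(10 - 2\right)}{2065} + \frac{2366}{-332} = 189 \cdot 8 \cdot \frac{1}{2065} + 2366 \left(- \frac{1}{332}\right) = 1512 \cdot \frac{1}{2065} - \frac{1183}{166} = \frac{216}{295} - \frac{1183}{166} = - \frac{313129}{48970}$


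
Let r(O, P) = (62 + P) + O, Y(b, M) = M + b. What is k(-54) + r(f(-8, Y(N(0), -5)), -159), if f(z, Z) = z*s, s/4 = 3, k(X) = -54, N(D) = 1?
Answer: -247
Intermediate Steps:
s = 12 (s = 4*3 = 12)
f(z, Z) = 12*z (f(z, Z) = z*12 = 12*z)
r(O, P) = 62 + O + P
k(-54) + r(f(-8, Y(N(0), -5)), -159) = -54 + (62 + 12*(-8) - 159) = -54 + (62 - 96 - 159) = -54 - 193 = -247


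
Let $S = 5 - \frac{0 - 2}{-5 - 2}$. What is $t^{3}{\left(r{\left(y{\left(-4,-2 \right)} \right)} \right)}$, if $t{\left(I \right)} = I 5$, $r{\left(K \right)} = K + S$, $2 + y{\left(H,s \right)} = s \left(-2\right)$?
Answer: $\frac{12977875}{343} \approx 37836.0$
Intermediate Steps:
$y{\left(H,s \right)} = -2 - 2 s$ ($y{\left(H,s \right)} = -2 + s \left(-2\right) = -2 - 2 s$)
$S = \frac{33}{7}$ ($S = 5 - - \frac{2}{-7} = 5 - \left(-2\right) \left(- \frac{1}{7}\right) = 5 - \frac{2}{7} = \frac{33}{7} \approx 4.7143$)
$r{\left(K \right)} = \frac{33}{7} + K$ ($r{\left(K \right)} = K + \frac{33}{7} = \frac{33}{7} + K$)
$t{\left(I \right)} = 5 I$
$t^{3}{\left(r{\left(y{\left(-4,-2 \right)} \right)} \right)} = \left(5 \left(\frac{33}{7} - -2\right)\right)^{3} = \left(5 \left(\frac{33}{7} + \left(-2 + 4\right)\right)\right)^{3} = \left(5 \left(\frac{33}{7} + 2\right)\right)^{3} = \left(5 \cdot \frac{47}{7}\right)^{3} = \left(\frac{235}{7}\right)^{3} = \frac{12977875}{343}$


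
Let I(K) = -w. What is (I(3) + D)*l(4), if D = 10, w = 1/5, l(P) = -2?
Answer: -98/5 ≈ -19.600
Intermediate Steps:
w = ⅕ ≈ 0.20000
I(K) = -⅕ (I(K) = -1*⅕ = -⅕)
(I(3) + D)*l(4) = (-⅕ + 10)*(-2) = (49/5)*(-2) = -98/5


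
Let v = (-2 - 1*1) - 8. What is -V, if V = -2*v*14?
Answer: -308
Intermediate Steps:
v = -11 (v = (-2 - 1) - 8 = -3 - 8 = -11)
V = 308 (V = -2*(-11)*14 = 22*14 = 308)
-V = -1*308 = -308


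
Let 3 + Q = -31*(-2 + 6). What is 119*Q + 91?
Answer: -15022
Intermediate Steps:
Q = -127 (Q = -3 - 31*(-2 + 6) = -3 - 31*4 = -3 - 124 = -127)
119*Q + 91 = 119*(-127) + 91 = -15113 + 91 = -15022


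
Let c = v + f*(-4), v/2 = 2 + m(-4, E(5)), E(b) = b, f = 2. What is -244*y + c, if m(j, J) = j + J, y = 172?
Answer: -41970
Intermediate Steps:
m(j, J) = J + j
v = 6 (v = 2*(2 + (5 - 4)) = 2*(2 + 1) = 2*3 = 6)
c = -2 (c = 6 + 2*(-4) = 6 - 8 = -2)
-244*y + c = -244*172 - 2 = -41968 - 2 = -41970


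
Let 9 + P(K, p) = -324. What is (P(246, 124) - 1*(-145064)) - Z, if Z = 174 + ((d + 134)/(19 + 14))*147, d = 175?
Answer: 1574986/11 ≈ 1.4318e+5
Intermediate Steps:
P(K, p) = -333 (P(K, p) = -9 - 324 = -333)
Z = 17055/11 (Z = 174 + ((175 + 134)/(19 + 14))*147 = 174 + (309/33)*147 = 174 + (309*(1/33))*147 = 174 + (103/11)*147 = 174 + 15141/11 = 17055/11 ≈ 1550.5)
(P(246, 124) - 1*(-145064)) - Z = (-333 - 1*(-145064)) - 1*17055/11 = (-333 + 145064) - 17055/11 = 144731 - 17055/11 = 1574986/11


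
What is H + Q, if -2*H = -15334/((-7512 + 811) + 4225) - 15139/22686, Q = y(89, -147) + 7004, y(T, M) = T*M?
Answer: -42701984978/7021317 ≈ -6081.8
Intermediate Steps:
y(T, M) = M*T
Q = -6079 (Q = -147*89 + 7004 = -13083 + 7004 = -6079)
H = -19398935/7021317 (H = -(-15334/((-7512 + 811) + 4225) - 15139/22686)/2 = -(-15334/(-6701 + 4225) - 15139*1/22686)/2 = -(-15334/(-2476) - 15139/22686)/2 = -(-15334*(-1/2476) - 15139/22686)/2 = -(7667/1238 - 15139/22686)/2 = -1/2*38797870/7021317 = -19398935/7021317 ≈ -2.7629)
H + Q = -19398935/7021317 - 6079 = -42701984978/7021317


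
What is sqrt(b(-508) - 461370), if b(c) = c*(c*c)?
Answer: I*sqrt(131557882) ≈ 11470.0*I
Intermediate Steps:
b(c) = c**3 (b(c) = c*c**2 = c**3)
sqrt(b(-508) - 461370) = sqrt((-508)**3 - 461370) = sqrt(-131096512 - 461370) = sqrt(-131557882) = I*sqrt(131557882)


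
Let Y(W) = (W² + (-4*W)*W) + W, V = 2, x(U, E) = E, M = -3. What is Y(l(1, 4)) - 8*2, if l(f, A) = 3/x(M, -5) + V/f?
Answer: -512/25 ≈ -20.480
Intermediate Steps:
l(f, A) = -⅗ + 2/f (l(f, A) = 3/(-5) + 2/f = 3*(-⅕) + 2/f = -⅗ + 2/f)
Y(W) = W - 3*W² (Y(W) = (W² - 4*W²) + W = -3*W² + W = W - 3*W²)
Y(l(1, 4)) - 8*2 = (-⅗ + 2/1)*(1 - 3*(-⅗ + 2/1)) - 8*2 = (-⅗ + 2*1)*(1 - 3*(-⅗ + 2*1)) - 16 = (-⅗ + 2)*(1 - 3*(-⅗ + 2)) - 16 = 7*(1 - 3*7/5)/5 - 16 = 7*(1 - 21/5)/5 - 16 = (7/5)*(-16/5) - 16 = -112/25 - 16 = -512/25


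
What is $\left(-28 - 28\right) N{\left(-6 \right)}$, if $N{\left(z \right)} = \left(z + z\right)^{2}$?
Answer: $-8064$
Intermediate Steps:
$N{\left(z \right)} = 4 z^{2}$ ($N{\left(z \right)} = \left(2 z\right)^{2} = 4 z^{2}$)
$\left(-28 - 28\right) N{\left(-6 \right)} = \left(-28 - 28\right) 4 \left(-6\right)^{2} = - 56 \cdot 4 \cdot 36 = \left(-56\right) 144 = -8064$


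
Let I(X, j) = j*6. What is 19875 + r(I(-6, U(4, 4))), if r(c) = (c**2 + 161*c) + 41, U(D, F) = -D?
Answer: 16628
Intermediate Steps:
I(X, j) = 6*j
r(c) = 41 + c**2 + 161*c
19875 + r(I(-6, U(4, 4))) = 19875 + (41 + (6*(-1*4))**2 + 161*(6*(-1*4))) = 19875 + (41 + (6*(-4))**2 + 161*(6*(-4))) = 19875 + (41 + (-24)**2 + 161*(-24)) = 19875 + (41 + 576 - 3864) = 19875 - 3247 = 16628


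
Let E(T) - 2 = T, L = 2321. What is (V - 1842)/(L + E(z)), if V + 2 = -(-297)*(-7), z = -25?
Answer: -3923/2298 ≈ -1.7071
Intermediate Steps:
E(T) = 2 + T
V = -2081 (V = -2 - (-297)*(-7) = -2 - 33*63 = -2 - 2079 = -2081)
(V - 1842)/(L + E(z)) = (-2081 - 1842)/(2321 + (2 - 25)) = -3923/(2321 - 23) = -3923/2298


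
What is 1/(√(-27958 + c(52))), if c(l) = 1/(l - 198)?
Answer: -I*√66216986/1360623 ≈ -0.0059806*I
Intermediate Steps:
c(l) = 1/(-198 + l)
1/(√(-27958 + c(52))) = 1/(√(-27958 + 1/(-198 + 52))) = 1/(√(-27958 + 1/(-146))) = 1/(√(-27958 - 1/146)) = 1/(√(-4081869/146)) = 1/(3*I*√66216986/146) = -I*√66216986/1360623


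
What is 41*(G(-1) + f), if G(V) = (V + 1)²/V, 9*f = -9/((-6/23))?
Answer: 943/6 ≈ 157.17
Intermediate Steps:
f = 23/6 (f = (-9/((-6/23)))/9 = (-9/((-6*1/23)))/9 = (-9/(-6/23))/9 = (-9*(-23/6))/9 = (⅑)*(69/2) = 23/6 ≈ 3.8333)
G(V) = (1 + V)²/V
41*(G(-1) + f) = 41*((1 - 1)²/(-1) + 23/6) = 41*(-1*0² + 23/6) = 41*(-1*0 + 23/6) = 41*(0 + 23/6) = 41*(23/6) = 943/6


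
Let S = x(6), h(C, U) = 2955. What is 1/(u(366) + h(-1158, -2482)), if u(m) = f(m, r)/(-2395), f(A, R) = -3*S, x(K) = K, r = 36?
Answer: 2395/7077243 ≈ 0.00033841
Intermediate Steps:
S = 6
f(A, R) = -18 (f(A, R) = -3*6 = -18)
u(m) = 18/2395 (u(m) = -18/(-2395) = -18*(-1/2395) = 18/2395)
1/(u(366) + h(-1158, -2482)) = 1/(18/2395 + 2955) = 1/(7077243/2395) = 2395/7077243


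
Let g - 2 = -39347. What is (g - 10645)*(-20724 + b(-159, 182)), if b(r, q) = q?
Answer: 1026894580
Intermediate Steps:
g = -39345 (g = 2 - 39347 = -39345)
(g - 10645)*(-20724 + b(-159, 182)) = (-39345 - 10645)*(-20724 + 182) = -49990*(-20542) = 1026894580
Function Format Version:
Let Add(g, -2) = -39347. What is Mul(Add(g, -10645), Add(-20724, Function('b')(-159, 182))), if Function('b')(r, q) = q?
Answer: 1026894580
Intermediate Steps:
g = -39345 (g = Add(2, -39347) = -39345)
Mul(Add(g, -10645), Add(-20724, Function('b')(-159, 182))) = Mul(Add(-39345, -10645), Add(-20724, 182)) = Mul(-49990, -20542) = 1026894580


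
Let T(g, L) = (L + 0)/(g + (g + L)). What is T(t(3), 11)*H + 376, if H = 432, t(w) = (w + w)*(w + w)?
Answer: 35960/83 ≈ 433.25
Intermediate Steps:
t(w) = 4*w² (t(w) = (2*w)*(2*w) = 4*w²)
T(g, L) = L/(L + 2*g) (T(g, L) = L/(g + (L + g)) = L/(L + 2*g))
T(t(3), 11)*H + 376 = (11/(11 + 2*(4*3²)))*432 + 376 = (11/(11 + 2*(4*9)))*432 + 376 = (11/(11 + 2*36))*432 + 376 = (11/(11 + 72))*432 + 376 = (11/83)*432 + 376 = 4752/83 + 376 = 35960/83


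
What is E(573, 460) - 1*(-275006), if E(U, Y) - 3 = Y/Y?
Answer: 275010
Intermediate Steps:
E(U, Y) = 4 (E(U, Y) = 3 + Y/Y = 3 + 1 = 4)
E(573, 460) - 1*(-275006) = 4 - 1*(-275006) = 4 + 275006 = 275010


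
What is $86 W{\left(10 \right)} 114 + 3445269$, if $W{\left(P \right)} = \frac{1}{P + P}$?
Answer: $\frac{17228796}{5} \approx 3.4458 \cdot 10^{6}$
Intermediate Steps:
$W{\left(P \right)} = \frac{1}{2 P}$
$86 W{\left(10 \right)} 114 + 3445269 = 86 \frac{1}{2 \cdot 10} \cdot 114 + 3445269 = 86 \cdot \frac{1}{2} \cdot \frac{1}{10} \cdot 114 + 3445269 = 86 \cdot \frac{1}{20} \cdot 114 + 3445269 = \frac{43}{10} \cdot 114 + 3445269 = \frac{2451}{5} + 3445269 = \frac{17228796}{5}$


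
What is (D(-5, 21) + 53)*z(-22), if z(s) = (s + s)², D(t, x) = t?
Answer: 92928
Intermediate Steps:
z(s) = 4*s² (z(s) = (2*s)² = 4*s²)
(D(-5, 21) + 53)*z(-22) = (-5 + 53)*(4*(-22)²) = 48*(4*484) = 48*1936 = 92928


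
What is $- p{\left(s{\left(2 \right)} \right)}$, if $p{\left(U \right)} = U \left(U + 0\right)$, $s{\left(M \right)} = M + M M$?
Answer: $-36$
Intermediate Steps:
$s{\left(M \right)} = M + M^{2}$
$p{\left(U \right)} = U^{2}$ ($p{\left(U \right)} = U U = U^{2}$)
$- p{\left(s{\left(2 \right)} \right)} = - \left(2 \left(1 + 2\right)\right)^{2} = - \left(2 \cdot 3\right)^{2} = - 6^{2} = \left(-1\right) 36 = -36$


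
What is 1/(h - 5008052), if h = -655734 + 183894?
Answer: -1/5479892 ≈ -1.8249e-7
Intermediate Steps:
h = -471840
1/(h - 5008052) = 1/(-471840 - 5008052) = 1/(-5479892) = -1/5479892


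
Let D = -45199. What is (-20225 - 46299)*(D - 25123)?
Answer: 4678100728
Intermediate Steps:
(-20225 - 46299)*(D - 25123) = (-20225 - 46299)*(-45199 - 25123) = -66524*(-70322) = 4678100728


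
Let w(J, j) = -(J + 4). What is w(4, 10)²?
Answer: 64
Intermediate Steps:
w(J, j) = -4 - J (w(J, j) = -(4 + J) = -4 - J)
w(4, 10)² = (-4 - 1*4)² = (-4 - 4)² = (-8)² = 64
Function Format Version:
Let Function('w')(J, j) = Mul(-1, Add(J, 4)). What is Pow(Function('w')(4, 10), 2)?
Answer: 64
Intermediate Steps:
Function('w')(J, j) = Add(-4, Mul(-1, J)) (Function('w')(J, j) = Mul(-1, Add(4, J)) = Add(-4, Mul(-1, J)))
Pow(Function('w')(4, 10), 2) = Pow(Add(-4, Mul(-1, 4)), 2) = Pow(Add(-4, -4), 2) = Pow(-8, 2) = 64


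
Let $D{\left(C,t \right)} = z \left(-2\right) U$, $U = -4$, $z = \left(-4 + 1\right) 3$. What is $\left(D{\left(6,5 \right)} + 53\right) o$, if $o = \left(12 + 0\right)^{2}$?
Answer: $-2736$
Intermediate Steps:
$z = -9$ ($z = \left(-3\right) 3 = -9$)
$D{\left(C,t \right)} = -72$ ($D{\left(C,t \right)} = \left(-9\right) \left(-2\right) \left(-4\right) = 18 \left(-4\right) = -72$)
$o = 144$ ($o = 12^{2} = 144$)
$\left(D{\left(6,5 \right)} + 53\right) o = \left(-72 + 53\right) 144 = \left(-19\right) 144 = -2736$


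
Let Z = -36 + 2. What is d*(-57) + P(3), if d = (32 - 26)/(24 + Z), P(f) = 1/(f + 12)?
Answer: 514/15 ≈ 34.267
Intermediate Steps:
Z = -34
P(f) = 1/(12 + f)
d = -⅗ (d = (32 - 26)/(24 - 34) = 6/(-10) = 6*(-⅒) = -⅗ ≈ -0.60000)
d*(-57) + P(3) = -⅗*(-57) + 1/(12 + 3) = 171/5 + 1/15 = 514/15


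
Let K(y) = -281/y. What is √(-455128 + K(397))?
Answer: 3*I*√7970264501/397 ≈ 674.63*I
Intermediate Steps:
√(-455128 + K(397)) = √(-455128 - 281/397) = √(-180686097/397) = 3*I*√7970264501/397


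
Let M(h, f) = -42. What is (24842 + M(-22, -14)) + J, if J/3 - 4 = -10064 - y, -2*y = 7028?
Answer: 5162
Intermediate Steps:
y = -3514 (y = -½*7028 = -3514)
J = -19638 (J = 12 + 3*(-10064 - 1*(-3514)) = 12 + 3*(-10064 + 3514) = 12 + 3*(-6550) = 12 - 19650 = -19638)
(24842 + M(-22, -14)) + J = (24842 - 42) - 19638 = 24800 - 19638 = 5162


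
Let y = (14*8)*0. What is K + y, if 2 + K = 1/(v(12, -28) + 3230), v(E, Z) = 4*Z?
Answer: -6235/3118 ≈ -1.9997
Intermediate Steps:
y = 0 (y = 112*0 = 0)
K = -6235/3118 (K = -2 + 1/(4*(-28) + 3230) = -2 + 1/(-112 + 3230) = -2 + 1/3118 = -6235/3118 ≈ -1.9997)
K + y = -6235/3118 + 0 = -6235/3118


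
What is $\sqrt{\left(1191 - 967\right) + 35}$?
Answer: $\sqrt{259} \approx 16.093$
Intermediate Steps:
$\sqrt{\left(1191 - 967\right) + 35} = \sqrt{224 + 35} = \sqrt{259}$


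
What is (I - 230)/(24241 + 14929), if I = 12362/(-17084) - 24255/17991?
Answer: -3962731849/668845689860 ≈ -0.0059247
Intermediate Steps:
I = -35376509/17075458 (I = 12362*(-1/17084) - 24255*1/17991 = -6181/8542 - 2695/1999 = -35376509/17075458 ≈ -2.0718)
(I - 230)/(24241 + 14929) = (-35376509/17075458 - 230)/(24241 + 14929) = -3962731849/17075458/39170 = -3962731849/17075458*1/39170 = -3962731849/668845689860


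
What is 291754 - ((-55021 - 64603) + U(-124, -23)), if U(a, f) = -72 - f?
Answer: 411427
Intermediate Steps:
291754 - ((-55021 - 64603) + U(-124, -23)) = 291754 - ((-55021 - 64603) + (-72 - 1*(-23))) = 291754 - (-119624 + (-72 + 23)) = 291754 - (-119624 - 49) = 291754 - 1*(-119673) = 291754 + 119673 = 411427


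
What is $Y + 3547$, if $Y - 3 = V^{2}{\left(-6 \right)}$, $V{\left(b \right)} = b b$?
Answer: $4846$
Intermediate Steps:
$V{\left(b \right)} = b^{2}$
$Y = 1299$ ($Y = 3 + \left(\left(-6\right)^{2}\right)^{2} = 3 + 36^{2} = 3 + 1296 = 1299$)
$Y + 3547 = 1299 + 3547 = 4846$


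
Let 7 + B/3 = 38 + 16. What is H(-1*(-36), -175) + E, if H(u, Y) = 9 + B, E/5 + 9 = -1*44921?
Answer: -224500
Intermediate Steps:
B = 141 (B = -21 + 3*(38 + 16) = -21 + 3*54 = -21 + 162 = 141)
E = -224650 (E = -45 + 5*(-1*44921) = -45 + 5*(-44921) = -45 - 224605 = -224650)
H(u, Y) = 150 (H(u, Y) = 9 + 141 = 150)
H(-1*(-36), -175) + E = 150 - 224650 = -224500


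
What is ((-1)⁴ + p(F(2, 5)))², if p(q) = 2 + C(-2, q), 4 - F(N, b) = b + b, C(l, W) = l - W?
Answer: 49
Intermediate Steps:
F(N, b) = 4 - 2*b (F(N, b) = 4 - (b + b) = 4 - 2*b)
p(q) = -q (p(q) = 2 + (-2 - q) = -q)
((-1)⁴ + p(F(2, 5)))² = ((-1)⁴ - (4 - 2*5))² = (1 - (4 - 10))² = (1 - 1*(-6))² = (1 + 6)² = 7² = 49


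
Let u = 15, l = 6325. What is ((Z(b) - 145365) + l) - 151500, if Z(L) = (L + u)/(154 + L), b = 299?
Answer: -131614306/453 ≈ -2.9054e+5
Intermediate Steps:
Z(L) = (15 + L)/(154 + L) (Z(L) = (L + 15)/(154 + L) = (15 + L)/(154 + L))
((Z(b) - 145365) + l) - 151500 = (((15 + 299)/(154 + 299) - 145365) + 6325) - 151500 = ((314/453 - 145365) + 6325) - 151500 = (-65850031/453 + 6325) - 151500 = -62984806/453 - 151500 = -131614306/453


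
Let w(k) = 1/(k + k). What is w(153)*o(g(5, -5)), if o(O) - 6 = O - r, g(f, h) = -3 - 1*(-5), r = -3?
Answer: 11/306 ≈ 0.035948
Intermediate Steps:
g(f, h) = 2 (g(f, h) = -3 + 5 = 2)
o(O) = 9 + O (o(O) = 6 + (O - 1*(-3)) = 6 + (O + 3) = 6 + (3 + O) = 9 + O)
w(k) = 1/(2*k)
w(153)*o(g(5, -5)) = ((½)/153)*(9 + 2) = ((½)*(1/153))*11 = (1/306)*11 = 11/306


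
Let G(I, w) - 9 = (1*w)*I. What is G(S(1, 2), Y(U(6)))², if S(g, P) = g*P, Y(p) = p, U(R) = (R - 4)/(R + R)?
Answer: 784/9 ≈ 87.111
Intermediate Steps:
U(R) = (-4 + R)/(2*R) (U(R) = (-4 + R)/((2*R)) = (-4 + R)*(1/(2*R)) = (-4 + R)/(2*R))
S(g, P) = P*g
G(I, w) = 9 + I*w (G(I, w) = 9 + (1*w)*I = 9 + w*I = 9 + I*w)
G(S(1, 2), Y(U(6)))² = (9 + (2*1)*((½)*(-4 + 6)/6))² = (9 + 2*((½)*(⅙)*2))² = (9 + 2*(⅙))² = (9 + ⅓)² = (28/3)² = 784/9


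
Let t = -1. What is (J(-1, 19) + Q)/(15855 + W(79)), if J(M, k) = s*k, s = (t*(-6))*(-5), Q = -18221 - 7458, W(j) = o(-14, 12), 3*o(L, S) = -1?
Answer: -78747/47564 ≈ -1.6556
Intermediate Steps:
o(L, S) = -1/3 (o(L, S) = (1/3)*(-1) = -1/3)
W(j) = -1/3
Q = -25679
s = -30 (s = -1*(-6)*(-5) = 6*(-5) = -30)
J(M, k) = -30*k
(J(-1, 19) + Q)/(15855 + W(79)) = (-30*19 - 25679)/(15855 - 1/3) = (-570 - 25679)/(47564/3) = -26249*3/47564 = -78747/47564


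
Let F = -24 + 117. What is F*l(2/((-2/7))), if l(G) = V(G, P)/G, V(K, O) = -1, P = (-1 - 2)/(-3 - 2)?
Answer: 93/7 ≈ 13.286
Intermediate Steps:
P = ⅗ (P = -3/(-5) = -3*(-⅕) = ⅗ ≈ 0.60000)
F = 93
l(G) = -1/G
F*l(2/((-2/7))) = 93*(-1/(2/((-2/7)))) = 93*(-1/(2/((-2*⅐)))) = 93*(-1/(2/(-2/7))) = 93*(-1/(2*(-7/2))) = 93*(-1/(-7)) = 93*(-1*(-⅐)) = 93*(⅐) = 93/7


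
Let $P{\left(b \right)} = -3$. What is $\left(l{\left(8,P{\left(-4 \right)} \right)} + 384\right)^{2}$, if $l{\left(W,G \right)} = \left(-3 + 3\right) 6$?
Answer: $147456$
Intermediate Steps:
$l{\left(W,G \right)} = 0$ ($l{\left(W,G \right)} = 0 \cdot 6 = 0$)
$\left(l{\left(8,P{\left(-4 \right)} \right)} + 384\right)^{2} = \left(0 + 384\right)^{2} = 384^{2} = 147456$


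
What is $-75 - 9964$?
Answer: $-10039$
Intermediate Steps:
$-75 - 9964 = -10039$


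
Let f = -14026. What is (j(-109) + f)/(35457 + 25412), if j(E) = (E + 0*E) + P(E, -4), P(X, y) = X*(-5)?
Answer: -13590/60869 ≈ -0.22327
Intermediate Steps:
P(X, y) = -5*X
j(E) = -4*E (j(E) = (E + 0*E) - 5*E = (E + 0) - 5*E = E - 5*E = -4*E)
(j(-109) + f)/(35457 + 25412) = (-4*(-109) - 14026)/(35457 + 25412) = (436 - 14026)/60869 = -13590*1/60869 = -13590/60869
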